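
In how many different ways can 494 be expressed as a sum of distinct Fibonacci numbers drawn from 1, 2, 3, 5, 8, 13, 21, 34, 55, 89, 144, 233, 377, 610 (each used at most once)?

Each representation comes from the Zeckendorf form by replacing some F_k with F_{k−1} + F_{k−2} where possible.
494 = 377+89+21+5+2 = 377+89+13+8+5+2 = 377+55+34+21+5+2 = … (5 more), for 8 in all.

8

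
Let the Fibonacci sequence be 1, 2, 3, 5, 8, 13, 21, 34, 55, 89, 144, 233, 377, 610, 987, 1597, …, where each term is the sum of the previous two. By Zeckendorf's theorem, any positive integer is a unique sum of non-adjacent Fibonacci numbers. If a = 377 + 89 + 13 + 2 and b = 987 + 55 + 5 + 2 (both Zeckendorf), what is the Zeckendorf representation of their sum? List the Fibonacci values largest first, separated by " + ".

The two numbers are 481 and 1049, so their sum is 1530.
1530: greatest Fibonacci not exceeding it is 987, leaving 543
543: greatest Fibonacci not exceeding it is 377, leaving 166
166: greatest Fibonacci not exceeding it is 144, leaving 22
22: greatest Fibonacci not exceeding it is 21, leaving 1
1: greatest Fibonacci not exceeding it is 1, leaving 0

987 + 377 + 144 + 21 + 1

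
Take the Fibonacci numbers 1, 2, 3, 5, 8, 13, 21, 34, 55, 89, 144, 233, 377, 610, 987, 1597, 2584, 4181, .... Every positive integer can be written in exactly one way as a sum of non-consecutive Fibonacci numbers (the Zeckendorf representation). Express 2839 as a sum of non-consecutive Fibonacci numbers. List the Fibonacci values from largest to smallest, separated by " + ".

Greedily peel off the largest Fibonacci term at each step:
2584 ≤ 2839 < 4181, so take 2584; remainder 255
233 ≤ 255 < 377, so take 233; remainder 22
21 ≤ 22 < 34, so take 21; remainder 1
1 ≤ 1 < 2, so take 1; remainder 0
So 2839 = 2584 + 233 + 21 + 1, with no two terms consecutive in the sequence.

2584 + 233 + 21 + 1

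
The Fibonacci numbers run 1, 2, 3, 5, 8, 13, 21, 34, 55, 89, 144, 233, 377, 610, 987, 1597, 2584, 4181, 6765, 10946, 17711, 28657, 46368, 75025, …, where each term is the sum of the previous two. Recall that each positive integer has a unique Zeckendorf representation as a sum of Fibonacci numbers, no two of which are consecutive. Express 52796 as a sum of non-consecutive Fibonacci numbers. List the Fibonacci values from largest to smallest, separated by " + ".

Greedy algorithm:
52796: greatest Fibonacci not exceeding it is 46368, leaving 6428
6428: greatest Fibonacci not exceeding it is 4181, leaving 2247
2247: greatest Fibonacci not exceeding it is 1597, leaving 650
650: greatest Fibonacci not exceeding it is 610, leaving 40
40: greatest Fibonacci not exceeding it is 34, leaving 6
6: greatest Fibonacci not exceeding it is 5, leaving 1
1: greatest Fibonacci not exceeding it is 1, leaving 0
So 52796 = 46368 + 4181 + 1597 + 610 + 34 + 5 + 1, with no two terms consecutive in the sequence.

46368 + 4181 + 1597 + 610 + 34 + 5 + 1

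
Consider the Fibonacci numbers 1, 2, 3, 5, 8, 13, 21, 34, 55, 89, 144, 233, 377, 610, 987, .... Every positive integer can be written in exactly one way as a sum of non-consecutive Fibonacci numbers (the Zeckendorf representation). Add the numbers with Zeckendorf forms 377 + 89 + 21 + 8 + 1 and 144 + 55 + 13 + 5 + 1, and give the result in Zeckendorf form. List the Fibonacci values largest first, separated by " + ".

610 + 89 + 13 + 2

The two numbers are 496 and 218, so their sum is 714.
Greedily peel off the largest Fibonacci term at each step:
take 610 (≤ 714); 714 − 610 = 104
take 89 (≤ 104); 104 − 89 = 15
take 13 (≤ 15); 15 − 13 = 2
take 2 (≤ 2); 2 − 2 = 0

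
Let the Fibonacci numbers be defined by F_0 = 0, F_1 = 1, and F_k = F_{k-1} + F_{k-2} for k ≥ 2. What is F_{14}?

Iterating the recurrence up to F_{10} = 55 and F_{9} = 34:
F_{11} = F_{10} + F_{9} = 55 + 34 = 89
F_{12} = F_{11} + F_{10} = 89 + 55 = 144
F_{13} = F_{12} + F_{11} = 144 + 89 = 233
F_{14} = F_{13} + F_{12} = 233 + 144 = 377

377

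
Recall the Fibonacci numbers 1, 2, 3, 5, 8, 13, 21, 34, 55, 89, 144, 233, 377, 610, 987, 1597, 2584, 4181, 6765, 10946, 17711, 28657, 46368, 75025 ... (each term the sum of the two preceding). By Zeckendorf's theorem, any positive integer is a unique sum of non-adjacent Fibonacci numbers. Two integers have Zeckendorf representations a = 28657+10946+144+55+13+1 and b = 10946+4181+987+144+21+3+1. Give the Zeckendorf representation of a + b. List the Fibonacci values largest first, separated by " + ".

The two numbers are 39816 and 16283, so their sum is 56099.
Greedily peel off the largest Fibonacci term at each step:
subtract 46368 from 56099: 9731 remains
subtract 6765 from 9731: 2966 remains
subtract 2584 from 2966: 382 remains
subtract 377 from 382: 5 remains
subtract 5 from 5: 0 remains

46368 + 6765 + 2584 + 377 + 5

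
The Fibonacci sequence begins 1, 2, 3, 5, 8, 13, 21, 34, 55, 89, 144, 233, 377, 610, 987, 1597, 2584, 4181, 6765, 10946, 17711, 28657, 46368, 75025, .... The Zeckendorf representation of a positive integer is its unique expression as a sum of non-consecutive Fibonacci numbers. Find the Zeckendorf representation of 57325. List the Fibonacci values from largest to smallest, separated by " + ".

46368 + 10946 + 8 + 3

Repeatedly subtract the largest Fibonacci number that fits:
57325: greatest Fibonacci not exceeding it is 46368, leaving 10957
10957: greatest Fibonacci not exceeding it is 10946, leaving 11
11: greatest Fibonacci not exceeding it is 8, leaving 3
3: greatest Fibonacci not exceeding it is 3, leaving 0
So 57325 = 46368 + 10946 + 8 + 3, with no two terms consecutive in the sequence.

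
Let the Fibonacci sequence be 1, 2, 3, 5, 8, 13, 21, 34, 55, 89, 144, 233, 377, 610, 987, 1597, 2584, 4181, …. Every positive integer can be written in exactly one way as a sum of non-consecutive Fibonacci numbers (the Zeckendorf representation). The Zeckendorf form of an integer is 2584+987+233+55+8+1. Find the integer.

3868

2584+987+233+55+8+1 = 3868.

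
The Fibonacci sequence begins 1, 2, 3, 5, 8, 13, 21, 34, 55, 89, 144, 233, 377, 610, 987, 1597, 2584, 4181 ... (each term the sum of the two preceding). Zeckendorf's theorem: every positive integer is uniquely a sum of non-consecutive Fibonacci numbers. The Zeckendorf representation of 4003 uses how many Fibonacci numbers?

4

Greedy algorithm:
take 2584 (≤ 4003); 4003 − 2584 = 1419
take 987 (≤ 1419); 1419 − 987 = 432
take 377 (≤ 432); 432 − 377 = 55
take 55 (≤ 55); 55 − 55 = 0
4003 = 2584 + 987 + 377 + 55, which has 4 terms.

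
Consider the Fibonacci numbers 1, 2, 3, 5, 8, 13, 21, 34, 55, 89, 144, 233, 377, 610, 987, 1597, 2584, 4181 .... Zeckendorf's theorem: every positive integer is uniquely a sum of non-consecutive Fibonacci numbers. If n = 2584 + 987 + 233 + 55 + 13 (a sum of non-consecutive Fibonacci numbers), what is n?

3872

2584 + 987 + 233 + 55 + 13 = 3872.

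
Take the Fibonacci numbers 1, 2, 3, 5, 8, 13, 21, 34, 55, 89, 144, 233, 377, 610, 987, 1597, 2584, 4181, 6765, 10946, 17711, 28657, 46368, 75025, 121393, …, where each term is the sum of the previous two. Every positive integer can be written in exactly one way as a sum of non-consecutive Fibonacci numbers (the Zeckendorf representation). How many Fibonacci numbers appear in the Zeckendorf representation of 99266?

subtract 75025 from 99266: 24241 remains
subtract 17711 from 24241: 6530 remains
subtract 4181 from 6530: 2349 remains
subtract 1597 from 2349: 752 remains
subtract 610 from 752: 142 remains
subtract 89 from 142: 53 remains
subtract 34 from 53: 19 remains
subtract 13 from 19: 6 remains
subtract 5 from 6: 1 remains
subtract 1 from 1: 0 remains
99266 = 75025 + 17711 + 4181 + 1597 + 610 + 89 + 34 + 13 + 5 + 1, which has 10 terms.

10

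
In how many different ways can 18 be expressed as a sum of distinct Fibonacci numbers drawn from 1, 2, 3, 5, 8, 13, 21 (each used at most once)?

Each representation comes from the Zeckendorf form by replacing some F_k with F_{k−1} + F_{k−2} where possible.
18 = 13+5 = 13+3+2 = 8+5+3+2 — 3 representations.

3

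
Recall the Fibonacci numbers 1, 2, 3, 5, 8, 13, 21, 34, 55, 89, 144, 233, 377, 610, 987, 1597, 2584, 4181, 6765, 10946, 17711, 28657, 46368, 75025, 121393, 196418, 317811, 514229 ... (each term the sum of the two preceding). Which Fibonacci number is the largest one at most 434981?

317811

317811 ≤ 434981 < 514229, so the largest Fibonacci number not exceeding 434981 is 317811.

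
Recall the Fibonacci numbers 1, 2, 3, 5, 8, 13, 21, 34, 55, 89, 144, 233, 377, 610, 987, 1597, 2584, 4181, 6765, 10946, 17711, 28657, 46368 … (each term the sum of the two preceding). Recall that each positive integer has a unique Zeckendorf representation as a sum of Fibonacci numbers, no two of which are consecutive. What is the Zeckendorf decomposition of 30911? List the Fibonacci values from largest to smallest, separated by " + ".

30911 − 28657 = 2254
2254 − 1597 = 657
657 − 610 = 47
47 − 34 = 13
13 − 13 = 0
So 30911 = 28657 + 1597 + 610 + 34 + 13, with no two terms consecutive in the sequence.

28657 + 1597 + 610 + 34 + 13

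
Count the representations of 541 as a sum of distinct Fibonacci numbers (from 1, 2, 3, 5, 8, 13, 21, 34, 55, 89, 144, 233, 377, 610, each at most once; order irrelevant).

Each representation comes from the Zeckendorf form by replacing some F_k with F_{k−1} + F_{k−2} where possible.
541 = 377+144+13+5+2 = 377+89+55+13+5+2 = 377+89+34+21+13+5+2 = 233+144+89+55+13+5+2 = 233+144+89+34+21+13+5+2 — 5 representations.

5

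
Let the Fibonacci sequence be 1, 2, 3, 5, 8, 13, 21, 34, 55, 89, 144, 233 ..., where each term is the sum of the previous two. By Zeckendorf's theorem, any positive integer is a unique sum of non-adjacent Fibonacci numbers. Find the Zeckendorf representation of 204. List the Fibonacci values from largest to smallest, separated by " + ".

144 ≤ 204 < 233, so take 144; remainder 60
55 ≤ 60 < 89, so take 55; remainder 5
5 ≤ 5 < 8, so take 5; remainder 0
So 204 = 144 + 55 + 5, with no two terms consecutive in the sequence.

144 + 55 + 5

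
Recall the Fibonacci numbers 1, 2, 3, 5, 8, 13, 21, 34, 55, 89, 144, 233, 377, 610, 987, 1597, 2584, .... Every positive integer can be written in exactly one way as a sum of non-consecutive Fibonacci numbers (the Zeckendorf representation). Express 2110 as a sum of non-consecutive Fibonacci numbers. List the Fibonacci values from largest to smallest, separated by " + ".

2110: greatest Fibonacci not exceeding it is 1597, leaving 513
513: greatest Fibonacci not exceeding it is 377, leaving 136
136: greatest Fibonacci not exceeding it is 89, leaving 47
47: greatest Fibonacci not exceeding it is 34, leaving 13
13: greatest Fibonacci not exceeding it is 13, leaving 0
So 2110 = 1597 + 377 + 89 + 34 + 13, with no two terms consecutive in the sequence.

1597 + 377 + 89 + 34 + 13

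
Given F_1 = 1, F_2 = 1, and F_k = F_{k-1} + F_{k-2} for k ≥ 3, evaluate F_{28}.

317811

Iterating the recurrence up to F_{23} = 28657 and F_{22} = 17711:
F_{24} = F_{23} + F_{22} = 28657 + 17711 = 46368
F_{25} = F_{24} + F_{23} = 46368 + 28657 = 75025
F_{26} = F_{25} + F_{24} = 75025 + 46368 = 121393
F_{27} = F_{26} + F_{25} = 121393 + 75025 = 196418
F_{28} = F_{27} + F_{26} = 196418 + 121393 = 317811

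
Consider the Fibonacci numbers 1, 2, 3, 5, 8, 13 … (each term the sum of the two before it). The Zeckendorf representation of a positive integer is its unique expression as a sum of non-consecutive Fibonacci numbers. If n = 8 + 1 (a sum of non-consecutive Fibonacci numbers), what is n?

9

8 + 1 = 9.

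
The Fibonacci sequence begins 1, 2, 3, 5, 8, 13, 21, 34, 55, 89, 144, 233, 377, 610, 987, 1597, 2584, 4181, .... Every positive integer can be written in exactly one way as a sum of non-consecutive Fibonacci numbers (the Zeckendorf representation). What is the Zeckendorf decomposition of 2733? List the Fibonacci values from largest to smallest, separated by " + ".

2584 + 144 + 5

Greedy algorithm:
subtract 2584 from 2733: 149 remains
subtract 144 from 149: 5 remains
subtract 5 from 5: 0 remains
So 2733 = 2584 + 144 + 5, with no two terms consecutive in the sequence.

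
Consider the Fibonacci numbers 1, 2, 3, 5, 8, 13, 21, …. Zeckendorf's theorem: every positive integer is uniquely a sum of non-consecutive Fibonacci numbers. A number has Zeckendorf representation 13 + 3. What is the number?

13 + 3 = 16.

16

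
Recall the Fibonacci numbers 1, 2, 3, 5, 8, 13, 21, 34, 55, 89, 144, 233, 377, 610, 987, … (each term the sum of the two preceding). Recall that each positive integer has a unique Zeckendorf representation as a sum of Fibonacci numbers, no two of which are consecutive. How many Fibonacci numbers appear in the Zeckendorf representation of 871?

take 610 (≤ 871); 871 − 610 = 261
take 233 (≤ 261); 261 − 233 = 28
take 21 (≤ 28); 28 − 21 = 7
take 5 (≤ 7); 7 − 5 = 2
take 2 (≤ 2); 2 − 2 = 0
871 = 610 + 233 + 21 + 5 + 2, which has 5 terms.

5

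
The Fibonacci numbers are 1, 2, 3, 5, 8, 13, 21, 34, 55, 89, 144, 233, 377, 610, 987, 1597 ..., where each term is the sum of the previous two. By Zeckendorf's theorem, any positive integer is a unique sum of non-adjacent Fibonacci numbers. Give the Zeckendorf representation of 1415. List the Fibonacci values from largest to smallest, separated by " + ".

Greedily peel off the largest Fibonacci term at each step:
subtract 987 from 1415: 428 remains
subtract 377 from 428: 51 remains
subtract 34 from 51: 17 remains
subtract 13 from 17: 4 remains
subtract 3 from 4: 1 remains
subtract 1 from 1: 0 remains
So 1415 = 987 + 377 + 34 + 13 + 3 + 1, with no two terms consecutive in the sequence.

987 + 377 + 34 + 13 + 3 + 1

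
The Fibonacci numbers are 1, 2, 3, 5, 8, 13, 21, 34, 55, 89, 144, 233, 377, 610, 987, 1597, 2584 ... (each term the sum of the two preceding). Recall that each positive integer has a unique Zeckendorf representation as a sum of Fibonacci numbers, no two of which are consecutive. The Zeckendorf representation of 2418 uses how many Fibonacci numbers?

subtract 1597 from 2418: 821 remains
subtract 610 from 821: 211 remains
subtract 144 from 211: 67 remains
subtract 55 from 67: 12 remains
subtract 8 from 12: 4 remains
subtract 3 from 4: 1 remains
subtract 1 from 1: 0 remains
2418 = 1597 + 610 + 144 + 55 + 8 + 3 + 1, which has 7 terms.

7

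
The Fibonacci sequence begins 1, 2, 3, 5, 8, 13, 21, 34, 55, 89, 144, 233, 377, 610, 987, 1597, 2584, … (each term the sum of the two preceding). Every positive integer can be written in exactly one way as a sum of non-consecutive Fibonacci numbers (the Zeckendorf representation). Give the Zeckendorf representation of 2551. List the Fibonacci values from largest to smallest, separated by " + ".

1597 + 610 + 233 + 89 + 21 + 1

largest Fibonacci ≤ 2551 is 1597; 2551 − 1597 = 954
largest Fibonacci ≤ 954 is 610; 954 − 610 = 344
largest Fibonacci ≤ 344 is 233; 344 − 233 = 111
largest Fibonacci ≤ 111 is 89; 111 − 89 = 22
largest Fibonacci ≤ 22 is 21; 22 − 21 = 1
largest Fibonacci ≤ 1 is 1; 1 − 1 = 0
So 2551 = 1597 + 610 + 233 + 89 + 21 + 1, with no two terms consecutive in the sequence.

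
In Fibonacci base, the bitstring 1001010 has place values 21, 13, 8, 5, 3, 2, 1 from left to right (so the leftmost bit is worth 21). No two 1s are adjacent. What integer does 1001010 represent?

28

Summing the place values of the 1 bits: 21 + 5 + 2 = 28.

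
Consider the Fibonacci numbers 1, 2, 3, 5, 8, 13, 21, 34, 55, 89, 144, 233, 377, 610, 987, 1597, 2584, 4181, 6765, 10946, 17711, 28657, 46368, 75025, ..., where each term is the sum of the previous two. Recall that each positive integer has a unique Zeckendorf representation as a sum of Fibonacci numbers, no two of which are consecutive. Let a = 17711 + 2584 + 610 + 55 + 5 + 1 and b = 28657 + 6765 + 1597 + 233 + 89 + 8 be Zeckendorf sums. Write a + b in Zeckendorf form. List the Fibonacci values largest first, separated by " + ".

The two numbers are 20966 and 37349, so their sum is 58315.
take 46368 (≤ 58315); 58315 − 46368 = 11947
take 10946 (≤ 11947); 11947 − 10946 = 1001
take 987 (≤ 1001); 1001 − 987 = 14
take 13 (≤ 14); 14 − 13 = 1
take 1 (≤ 1); 1 − 1 = 0

46368 + 10946 + 987 + 13 + 1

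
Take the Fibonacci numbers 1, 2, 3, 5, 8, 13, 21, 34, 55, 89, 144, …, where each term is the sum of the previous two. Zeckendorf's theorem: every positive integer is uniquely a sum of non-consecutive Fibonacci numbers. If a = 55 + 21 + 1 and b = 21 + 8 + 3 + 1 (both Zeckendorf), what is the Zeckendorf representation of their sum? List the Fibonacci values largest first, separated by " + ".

89 + 21

The two numbers are 77 and 33, so their sum is 110.
Greedy algorithm:
89 ≤ 110 < 144, so take 89; remainder 21
21 ≤ 21 < 34, so take 21; remainder 0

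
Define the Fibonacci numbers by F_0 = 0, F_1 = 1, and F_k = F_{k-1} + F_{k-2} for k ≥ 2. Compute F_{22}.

Iterating the recurrence up to F_{15} = 610 and F_{14} = 377:
F_{16} = F_{15} + F_{14} = 610 + 377 = 987
F_{17} = F_{16} + F_{15} = 987 + 610 = 1597
F_{18} = F_{17} + F_{16} = 1597 + 987 = 2584
F_{19} = F_{18} + F_{17} = 2584 + 1597 = 4181
F_{20} = F_{19} + F_{18} = 4181 + 2584 = 6765
F_{21} = F_{20} + F_{19} = 6765 + 4181 = 10946
F_{22} = F_{21} + F_{20} = 10946 + 6765 = 17711

17711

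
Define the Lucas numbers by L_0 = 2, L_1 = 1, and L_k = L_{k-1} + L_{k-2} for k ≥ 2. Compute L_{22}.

39603

Iterating the recurrence up to L_{17} = 3571 and L_{16} = 2207:
L_{18} = L_{17} + L_{16} = 3571 + 2207 = 5778
L_{19} = L_{18} + L_{17} = 5778 + 3571 = 9349
L_{20} = L_{19} + L_{18} = 9349 + 5778 = 15127
L_{21} = L_{20} + L_{19} = 15127 + 9349 = 24476
L_{22} = L_{21} + L_{20} = 24476 + 15127 = 39603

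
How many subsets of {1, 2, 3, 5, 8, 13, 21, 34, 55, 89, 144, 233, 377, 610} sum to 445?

15

Each representation comes from the Zeckendorf form by replacing some F_k with F_{k−1} + F_{k−2} where possible.
445 = 377+55+13 = 377+55+8+5 = 377+34+21+13 = 233+144+55+13 = … (11 more), for 15 in all.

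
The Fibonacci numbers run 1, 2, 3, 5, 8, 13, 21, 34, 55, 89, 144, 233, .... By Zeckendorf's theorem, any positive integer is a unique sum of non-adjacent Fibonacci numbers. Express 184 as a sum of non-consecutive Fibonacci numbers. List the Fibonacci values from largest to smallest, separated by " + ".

Repeatedly subtract the largest Fibonacci number that fits:
184: greatest Fibonacci not exceeding it is 144, leaving 40
40: greatest Fibonacci not exceeding it is 34, leaving 6
6: greatest Fibonacci not exceeding it is 5, leaving 1
1: greatest Fibonacci not exceeding it is 1, leaving 0
So 184 = 144 + 34 + 5 + 1, with no two terms consecutive in the sequence.

144 + 34 + 5 + 1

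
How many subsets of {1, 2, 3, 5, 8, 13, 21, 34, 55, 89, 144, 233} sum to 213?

9

213 = 144+55+13+1 = 144+55+8+5+1 = 144+34+21+13+1 = 144+55+8+3+2+1 = 144+34+21+8+5+1 = … (4 more), for 9 in all.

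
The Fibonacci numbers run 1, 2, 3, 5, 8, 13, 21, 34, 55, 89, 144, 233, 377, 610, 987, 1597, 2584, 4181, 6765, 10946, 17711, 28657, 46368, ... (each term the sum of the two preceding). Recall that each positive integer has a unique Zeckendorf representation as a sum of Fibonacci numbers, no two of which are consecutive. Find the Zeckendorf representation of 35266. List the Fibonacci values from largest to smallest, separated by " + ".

take 28657 (≤ 35266); 35266 − 28657 = 6609
take 4181 (≤ 6609); 6609 − 4181 = 2428
take 1597 (≤ 2428); 2428 − 1597 = 831
take 610 (≤ 831); 831 − 610 = 221
take 144 (≤ 221); 221 − 144 = 77
take 55 (≤ 77); 77 − 55 = 22
take 21 (≤ 22); 22 − 21 = 1
take 1 (≤ 1); 1 − 1 = 0
So 35266 = 28657 + 4181 + 1597 + 610 + 144 + 55 + 21 + 1, with no two terms consecutive in the sequence.

28657 + 4181 + 1597 + 610 + 144 + 55 + 21 + 1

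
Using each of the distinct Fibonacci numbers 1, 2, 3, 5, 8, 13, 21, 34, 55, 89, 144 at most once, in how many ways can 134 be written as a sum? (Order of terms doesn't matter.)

Starting from the Zeckendorf form and repeatedly splitting a term F_k into F_{k−1} + F_{k−2} (when neither is already used) reaches every representation.
134 = 89+34+8+3 = 89+34+8+2+1 = 89+21+13+8+3 = … (6 more), for 9 in all.

9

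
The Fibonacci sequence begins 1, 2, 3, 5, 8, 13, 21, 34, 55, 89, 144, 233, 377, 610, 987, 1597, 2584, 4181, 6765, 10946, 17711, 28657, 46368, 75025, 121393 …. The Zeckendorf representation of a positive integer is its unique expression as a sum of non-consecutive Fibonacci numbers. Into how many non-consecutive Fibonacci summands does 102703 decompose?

6

Greedily peel off the largest Fibonacci term at each step:
75025 ≤ 102703 < 121393, so take 75025; remainder 27678
17711 ≤ 27678 < 28657, so take 17711; remainder 9967
6765 ≤ 9967 < 10946, so take 6765; remainder 3202
2584 ≤ 3202 < 4181, so take 2584; remainder 618
610 ≤ 618 < 987, so take 610; remainder 8
8 ≤ 8 < 13, so take 8; remainder 0
102703 = 75025 + 17711 + 6765 + 2584 + 610 + 8, which has 6 terms.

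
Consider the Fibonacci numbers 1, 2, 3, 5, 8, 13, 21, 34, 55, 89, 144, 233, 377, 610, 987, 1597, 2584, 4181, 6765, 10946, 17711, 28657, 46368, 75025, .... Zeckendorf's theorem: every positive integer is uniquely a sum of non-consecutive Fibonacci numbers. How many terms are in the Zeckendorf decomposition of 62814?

8

largest Fibonacci ≤ 62814 is 46368; 62814 − 46368 = 16446
largest Fibonacci ≤ 16446 is 10946; 16446 − 10946 = 5500
largest Fibonacci ≤ 5500 is 4181; 5500 − 4181 = 1319
largest Fibonacci ≤ 1319 is 987; 1319 − 987 = 332
largest Fibonacci ≤ 332 is 233; 332 − 233 = 99
largest Fibonacci ≤ 99 is 89; 99 − 89 = 10
largest Fibonacci ≤ 10 is 8; 10 − 8 = 2
largest Fibonacci ≤ 2 is 2; 2 − 2 = 0
62814 = 46368 + 10946 + 4181 + 987 + 233 + 89 + 8 + 2, which has 8 terms.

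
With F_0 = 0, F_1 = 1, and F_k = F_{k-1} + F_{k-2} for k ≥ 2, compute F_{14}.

Iterating the recurrence up to F_{6} = 8 and F_{5} = 5:
F_{7} = F_{6} + F_{5} = 8 + 5 = 13
F_{8} = F_{7} + F_{6} = 13 + 8 = 21
F_{9} = F_{8} + F_{7} = 21 + 13 = 34
F_{10} = F_{9} + F_{8} = 34 + 21 = 55
F_{11} = F_{10} + F_{9} = 55 + 34 = 89
F_{12} = F_{11} + F_{10} = 89 + 55 = 144
F_{13} = F_{12} + F_{11} = 144 + 89 = 233
F_{14} = F_{13} + F_{12} = 233 + 144 = 377

377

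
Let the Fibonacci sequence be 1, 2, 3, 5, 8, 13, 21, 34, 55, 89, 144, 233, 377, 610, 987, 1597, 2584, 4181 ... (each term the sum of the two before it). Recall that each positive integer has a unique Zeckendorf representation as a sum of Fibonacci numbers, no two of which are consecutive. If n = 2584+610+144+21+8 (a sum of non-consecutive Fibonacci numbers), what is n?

2584+610+144+21+8 = 3367.

3367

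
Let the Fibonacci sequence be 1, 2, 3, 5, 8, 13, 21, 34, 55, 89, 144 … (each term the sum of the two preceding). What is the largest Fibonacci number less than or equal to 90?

89 ≤ 90 < 144, so the largest Fibonacci number not exceeding 90 is 89.

89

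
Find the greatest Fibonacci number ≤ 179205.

121393 ≤ 179205 < 196418, so the largest Fibonacci number not exceeding 179205 is 121393.

121393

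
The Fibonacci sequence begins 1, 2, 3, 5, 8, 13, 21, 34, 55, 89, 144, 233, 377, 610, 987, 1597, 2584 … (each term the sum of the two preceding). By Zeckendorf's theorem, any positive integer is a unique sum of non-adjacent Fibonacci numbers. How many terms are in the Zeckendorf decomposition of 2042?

2042 − 1597 = 445
445 − 377 = 68
68 − 55 = 13
13 − 13 = 0
2042 = 1597 + 377 + 55 + 13, which has 4 terms.

4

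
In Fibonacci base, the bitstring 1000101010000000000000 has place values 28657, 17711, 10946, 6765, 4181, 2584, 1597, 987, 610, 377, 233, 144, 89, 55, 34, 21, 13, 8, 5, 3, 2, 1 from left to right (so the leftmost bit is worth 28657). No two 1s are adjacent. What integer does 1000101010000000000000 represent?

Summing the place values of the 1 bits: 28657 + 4181 + 1597 + 610 = 35045.

35045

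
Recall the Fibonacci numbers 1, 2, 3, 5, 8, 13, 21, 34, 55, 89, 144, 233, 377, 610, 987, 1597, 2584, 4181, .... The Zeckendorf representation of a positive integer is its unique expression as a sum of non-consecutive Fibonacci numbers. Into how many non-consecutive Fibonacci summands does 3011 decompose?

3011: greatest Fibonacci not exceeding it is 2584, leaving 427
427: greatest Fibonacci not exceeding it is 377, leaving 50
50: greatest Fibonacci not exceeding it is 34, leaving 16
16: greatest Fibonacci not exceeding it is 13, leaving 3
3: greatest Fibonacci not exceeding it is 3, leaving 0
3011 = 2584 + 377 + 34 + 13 + 3, which has 5 terms.

5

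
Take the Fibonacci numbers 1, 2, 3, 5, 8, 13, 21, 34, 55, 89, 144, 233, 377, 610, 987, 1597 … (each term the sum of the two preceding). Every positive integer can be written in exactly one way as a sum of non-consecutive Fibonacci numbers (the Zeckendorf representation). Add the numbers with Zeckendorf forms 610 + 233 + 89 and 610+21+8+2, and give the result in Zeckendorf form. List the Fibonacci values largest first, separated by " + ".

987 + 377 + 144 + 55 + 8 + 2

The two numbers are 932 and 641, so their sum is 1573.
Greedily peel off the largest Fibonacci term at each step:
take 987 (≤ 1573); 1573 − 987 = 586
take 377 (≤ 586); 586 − 377 = 209
take 144 (≤ 209); 209 − 144 = 65
take 55 (≤ 65); 65 − 55 = 10
take 8 (≤ 10); 10 − 8 = 2
take 2 (≤ 2); 2 − 2 = 0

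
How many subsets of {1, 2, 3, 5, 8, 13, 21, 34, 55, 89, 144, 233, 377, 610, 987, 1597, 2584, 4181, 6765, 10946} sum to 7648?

Each representation comes from the Zeckendorf form by replacing some F_k with F_{k−1} + F_{k−2} where possible.
7648 = 6765+610+233+34+5+1 = 6765+610+233+34+3+2+1 = 6765+610+233+21+13+5+1 = … (60 more), for 63 in all.

63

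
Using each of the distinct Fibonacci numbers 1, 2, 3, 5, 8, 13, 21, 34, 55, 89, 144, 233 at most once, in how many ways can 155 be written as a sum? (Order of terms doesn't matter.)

10

155 = 144+8+3 = 144+8+2+1 = 89+55+8+3 = … (7 more), for 10 in all.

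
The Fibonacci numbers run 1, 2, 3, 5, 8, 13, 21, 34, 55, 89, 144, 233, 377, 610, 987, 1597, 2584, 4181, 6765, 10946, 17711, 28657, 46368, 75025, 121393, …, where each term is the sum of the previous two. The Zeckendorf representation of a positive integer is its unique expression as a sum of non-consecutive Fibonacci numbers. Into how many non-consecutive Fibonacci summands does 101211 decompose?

subtract 75025 from 101211: 26186 remains
subtract 17711 from 26186: 8475 remains
subtract 6765 from 8475: 1710 remains
subtract 1597 from 1710: 113 remains
subtract 89 from 113: 24 remains
subtract 21 from 24: 3 remains
subtract 3 from 3: 0 remains
101211 = 75025 + 17711 + 6765 + 1597 + 89 + 21 + 3, which has 7 terms.

7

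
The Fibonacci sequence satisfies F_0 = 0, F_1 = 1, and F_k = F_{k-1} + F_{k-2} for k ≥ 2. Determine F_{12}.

144

Iterating the recurrence up to F_{5} = 5 and F_{4} = 3:
F_{6} = F_{5} + F_{4} = 5 + 3 = 8
F_{7} = F_{6} + F_{5} = 8 + 5 = 13
F_{8} = F_{7} + F_{6} = 13 + 8 = 21
F_{9} = F_{8} + F_{7} = 21 + 13 = 34
F_{10} = F_{9} + F_{8} = 34 + 21 = 55
F_{11} = F_{10} + F_{9} = 55 + 34 = 89
F_{12} = F_{11} + F_{10} = 89 + 55 = 144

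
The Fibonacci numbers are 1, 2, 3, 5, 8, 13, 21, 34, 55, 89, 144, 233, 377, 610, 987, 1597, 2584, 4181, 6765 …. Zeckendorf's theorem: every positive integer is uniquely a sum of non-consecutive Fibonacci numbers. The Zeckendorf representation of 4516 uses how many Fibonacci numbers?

4

Greedily peel off the largest Fibonacci term at each step:
take 4181 (≤ 4516); 4516 − 4181 = 335
take 233 (≤ 335); 335 − 233 = 102
take 89 (≤ 102); 102 − 89 = 13
take 13 (≤ 13); 13 − 13 = 0
4516 = 4181 + 233 + 89 + 13, which has 4 terms.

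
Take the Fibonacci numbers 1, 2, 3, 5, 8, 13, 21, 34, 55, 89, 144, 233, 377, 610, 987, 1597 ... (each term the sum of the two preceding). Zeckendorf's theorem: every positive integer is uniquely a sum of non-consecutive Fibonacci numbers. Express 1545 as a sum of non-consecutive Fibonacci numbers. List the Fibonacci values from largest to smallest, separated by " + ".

987 + 377 + 144 + 34 + 3

Repeatedly subtract the largest Fibonacci number that fits:
1545: greatest Fibonacci not exceeding it is 987, leaving 558
558: greatest Fibonacci not exceeding it is 377, leaving 181
181: greatest Fibonacci not exceeding it is 144, leaving 37
37: greatest Fibonacci not exceeding it is 34, leaving 3
3: greatest Fibonacci not exceeding it is 3, leaving 0
So 1545 = 987 + 377 + 144 + 34 + 3, with no two terms consecutive in the sequence.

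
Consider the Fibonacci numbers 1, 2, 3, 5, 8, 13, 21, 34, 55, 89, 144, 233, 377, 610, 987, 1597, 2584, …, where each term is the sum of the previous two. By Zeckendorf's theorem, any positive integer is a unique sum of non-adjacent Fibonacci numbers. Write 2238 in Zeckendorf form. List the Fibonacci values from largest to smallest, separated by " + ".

1597 + 610 + 21 + 8 + 2

2238: greatest Fibonacci not exceeding it is 1597, leaving 641
641: greatest Fibonacci not exceeding it is 610, leaving 31
31: greatest Fibonacci not exceeding it is 21, leaving 10
10: greatest Fibonacci not exceeding it is 8, leaving 2
2: greatest Fibonacci not exceeding it is 2, leaving 0
So 2238 = 1597 + 610 + 21 + 8 + 2, with no two terms consecutive in the sequence.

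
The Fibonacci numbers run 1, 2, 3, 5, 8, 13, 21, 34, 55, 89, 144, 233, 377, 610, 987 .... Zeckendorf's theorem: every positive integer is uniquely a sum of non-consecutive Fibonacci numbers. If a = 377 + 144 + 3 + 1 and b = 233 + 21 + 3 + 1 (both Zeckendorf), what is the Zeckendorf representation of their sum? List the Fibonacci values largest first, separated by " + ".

The two numbers are 525 and 258, so their sum is 783.
Repeatedly subtract the largest Fibonacci number that fits:
subtract 610 from 783: 173 remains
subtract 144 from 173: 29 remains
subtract 21 from 29: 8 remains
subtract 8 from 8: 0 remains

610 + 144 + 21 + 8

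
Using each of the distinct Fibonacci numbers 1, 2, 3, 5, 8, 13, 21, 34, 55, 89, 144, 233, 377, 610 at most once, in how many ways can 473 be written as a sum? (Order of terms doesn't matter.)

Starting from the Zeckendorf form and repeatedly splitting a term F_k into F_{k−1} + F_{k−2} (when neither is already used) reaches every representation.
473 = 377+89+5+2 = 377+55+34+5+2 = 233+144+89+5+2 = 377+55+21+13+5+2 = … (2 more), for 6 in all.

6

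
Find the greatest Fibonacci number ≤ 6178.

4181 ≤ 6178 < 6765, so the largest Fibonacci number not exceeding 6178 is 4181.

4181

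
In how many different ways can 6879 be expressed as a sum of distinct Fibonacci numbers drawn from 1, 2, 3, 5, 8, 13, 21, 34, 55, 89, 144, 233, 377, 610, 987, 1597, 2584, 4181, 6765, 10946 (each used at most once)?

6879 = 6765+89+21+3+1 = 6765+89+13+8+3+1 = 6765+55+34+21+3+1 = … (17 more), for 20 in all.

20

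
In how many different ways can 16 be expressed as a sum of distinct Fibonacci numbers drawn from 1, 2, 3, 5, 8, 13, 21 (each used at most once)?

4

Each representation comes from the Zeckendorf form by replacing some F_k with F_{k−1} + F_{k−2} where possible.
16 = 13+3 = 13+2+1 = 8+5+3 = 8+5+2+1 — 4 representations.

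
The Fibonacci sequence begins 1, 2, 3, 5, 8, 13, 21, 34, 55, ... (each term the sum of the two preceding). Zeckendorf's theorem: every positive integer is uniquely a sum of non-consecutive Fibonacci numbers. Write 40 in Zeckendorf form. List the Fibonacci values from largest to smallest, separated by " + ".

Greedily peel off the largest Fibonacci term at each step:
subtract 34 from 40: 6 remains
subtract 5 from 6: 1 remains
subtract 1 from 1: 0 remains
So 40 = 34 + 5 + 1, with no two terms consecutive in the sequence.

34 + 5 + 1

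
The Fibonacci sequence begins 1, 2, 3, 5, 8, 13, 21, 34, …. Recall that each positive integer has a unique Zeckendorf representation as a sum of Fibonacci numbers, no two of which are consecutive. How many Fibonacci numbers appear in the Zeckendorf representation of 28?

3

subtract 21 from 28: 7 remains
subtract 5 from 7: 2 remains
subtract 2 from 2: 0 remains
28 = 21 + 5 + 2, which has 3 terms.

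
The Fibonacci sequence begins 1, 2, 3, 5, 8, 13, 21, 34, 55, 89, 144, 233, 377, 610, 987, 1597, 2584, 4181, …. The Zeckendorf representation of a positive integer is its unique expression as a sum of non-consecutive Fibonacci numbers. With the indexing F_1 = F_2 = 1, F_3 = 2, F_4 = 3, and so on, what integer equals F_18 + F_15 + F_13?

3427

F_18 + F_15 + F_13 = 2584 + 610 + 233 = 3427.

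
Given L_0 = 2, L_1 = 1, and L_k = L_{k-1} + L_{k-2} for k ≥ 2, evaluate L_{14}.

Iterating the recurrence up to L_{8} = 47 and L_{7} = 29:
L_{9} = L_{8} + L_{7} = 47 + 29 = 76
L_{10} = L_{9} + L_{8} = 76 + 47 = 123
L_{11} = L_{10} + L_{9} = 123 + 76 = 199
L_{12} = L_{11} + L_{10} = 199 + 123 = 322
L_{13} = L_{12} + L_{11} = 322 + 199 = 521
L_{14} = L_{13} + L_{12} = 521 + 322 = 843

843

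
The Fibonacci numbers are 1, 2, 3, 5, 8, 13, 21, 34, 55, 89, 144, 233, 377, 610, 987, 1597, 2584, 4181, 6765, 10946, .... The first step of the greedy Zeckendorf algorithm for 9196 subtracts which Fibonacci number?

6765 ≤ 9196 < 10946, so the largest Fibonacci number not exceeding 9196 is 6765.

6765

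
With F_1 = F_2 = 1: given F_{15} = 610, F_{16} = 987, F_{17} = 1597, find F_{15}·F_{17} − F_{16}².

610·1597 − 987² = 974170 − 974169 = 1. (Cassini's identity: F_{k−1}F_{k+1} − F_k² = (−1)^k.)

1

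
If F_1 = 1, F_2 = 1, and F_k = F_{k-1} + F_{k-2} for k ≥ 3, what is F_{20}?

Iterating the recurrence up to F_{14} = 377 and F_{13} = 233:
F_{15} = F_{14} + F_{13} = 377 + 233 = 610
F_{16} = F_{15} + F_{14} = 610 + 377 = 987
F_{17} = F_{16} + F_{15} = 987 + 610 = 1597
F_{18} = F_{17} + F_{16} = 1597 + 987 = 2584
F_{19} = F_{18} + F_{17} = 2584 + 1597 = 4181
F_{20} = F_{19} + F_{18} = 4181 + 2584 = 6765

6765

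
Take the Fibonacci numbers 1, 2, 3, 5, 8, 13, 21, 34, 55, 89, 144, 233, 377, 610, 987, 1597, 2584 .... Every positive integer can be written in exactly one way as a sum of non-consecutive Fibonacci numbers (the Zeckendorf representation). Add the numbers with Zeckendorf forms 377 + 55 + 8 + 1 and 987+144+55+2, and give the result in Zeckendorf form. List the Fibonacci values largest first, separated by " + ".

The two numbers are 441 and 1188, so their sum is 1629.
Greedy algorithm:
1629 − 1597 = 32
32 − 21 = 11
11 − 8 = 3
3 − 3 = 0

1597 + 21 + 8 + 3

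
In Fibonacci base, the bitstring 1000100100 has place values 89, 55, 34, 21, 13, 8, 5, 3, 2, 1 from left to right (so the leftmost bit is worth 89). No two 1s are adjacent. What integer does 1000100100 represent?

105

Summing the place values of the 1 bits: 89 + 13 + 3 = 105.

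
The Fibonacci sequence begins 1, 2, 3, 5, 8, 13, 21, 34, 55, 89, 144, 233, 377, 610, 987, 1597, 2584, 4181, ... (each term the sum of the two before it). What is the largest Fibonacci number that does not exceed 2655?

2584 ≤ 2655 < 4181, so the largest Fibonacci number not exceeding 2655 is 2584.

2584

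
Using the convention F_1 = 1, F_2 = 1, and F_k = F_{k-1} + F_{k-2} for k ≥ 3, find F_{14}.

Iterating the recurrence up to F_{7} = 13 and F_{6} = 8:
F_{8} = F_{7} + F_{6} = 13 + 8 = 21
F_{9} = F_{8} + F_{7} = 21 + 13 = 34
F_{10} = F_{9} + F_{8} = 34 + 21 = 55
F_{11} = F_{10} + F_{9} = 55 + 34 = 89
F_{12} = F_{11} + F_{10} = 89 + 55 = 144
F_{13} = F_{12} + F_{11} = 144 + 89 = 233
F_{14} = F_{13} + F_{12} = 233 + 144 = 377

377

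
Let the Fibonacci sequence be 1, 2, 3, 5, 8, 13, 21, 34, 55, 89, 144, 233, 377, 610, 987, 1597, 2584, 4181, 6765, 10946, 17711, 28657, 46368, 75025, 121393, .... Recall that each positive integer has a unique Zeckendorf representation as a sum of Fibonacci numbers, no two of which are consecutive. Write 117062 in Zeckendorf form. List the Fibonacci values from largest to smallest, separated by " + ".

75025 + 28657 + 10946 + 1597 + 610 + 144 + 55 + 21 + 5 + 2

Repeatedly subtract the largest Fibonacci number that fits:
subtract 75025 from 117062: 42037 remains
subtract 28657 from 42037: 13380 remains
subtract 10946 from 13380: 2434 remains
subtract 1597 from 2434: 837 remains
subtract 610 from 837: 227 remains
subtract 144 from 227: 83 remains
subtract 55 from 83: 28 remains
subtract 21 from 28: 7 remains
subtract 5 from 7: 2 remains
subtract 2 from 2: 0 remains
So 117062 = 75025 + 28657 + 10946 + 1597 + 610 + 144 + 55 + 21 + 5 + 2, with no two terms consecutive in the sequence.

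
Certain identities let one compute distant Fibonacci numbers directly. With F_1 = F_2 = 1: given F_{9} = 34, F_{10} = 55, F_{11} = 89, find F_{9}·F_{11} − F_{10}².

34·89 − 55² = 3026 − 3025 = 1. (Cassini's identity: F_{k−1}F_{k+1} − F_k² = (−1)^k.)

1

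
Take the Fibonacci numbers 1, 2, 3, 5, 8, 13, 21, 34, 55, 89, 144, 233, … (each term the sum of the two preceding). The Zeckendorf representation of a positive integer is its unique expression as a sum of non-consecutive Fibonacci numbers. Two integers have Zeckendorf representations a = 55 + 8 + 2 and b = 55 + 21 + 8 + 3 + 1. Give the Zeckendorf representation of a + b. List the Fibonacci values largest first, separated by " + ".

144 + 8 + 1

The two numbers are 65 and 88, so their sum is 153.
take 144 (≤ 153); 153 − 144 = 9
take 8 (≤ 9); 9 − 8 = 1
take 1 (≤ 1); 1 − 1 = 0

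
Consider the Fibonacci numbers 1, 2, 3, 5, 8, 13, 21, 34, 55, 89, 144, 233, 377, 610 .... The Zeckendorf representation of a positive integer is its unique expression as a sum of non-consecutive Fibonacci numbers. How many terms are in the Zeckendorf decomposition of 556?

4

Repeatedly subtract the largest Fibonacci number that fits:
556: greatest Fibonacci not exceeding it is 377, leaving 179
179: greatest Fibonacci not exceeding it is 144, leaving 35
35: greatest Fibonacci not exceeding it is 34, leaving 1
1: greatest Fibonacci not exceeding it is 1, leaving 0
556 = 377 + 144 + 34 + 1, which has 4 terms.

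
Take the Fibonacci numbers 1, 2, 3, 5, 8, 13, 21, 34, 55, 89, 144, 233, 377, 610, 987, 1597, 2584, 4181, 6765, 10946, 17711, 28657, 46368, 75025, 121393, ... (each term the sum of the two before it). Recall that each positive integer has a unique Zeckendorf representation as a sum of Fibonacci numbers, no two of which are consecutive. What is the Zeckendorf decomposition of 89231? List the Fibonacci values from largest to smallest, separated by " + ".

subtract 75025 from 89231: 14206 remains
subtract 10946 from 14206: 3260 remains
subtract 2584 from 3260: 676 remains
subtract 610 from 676: 66 remains
subtract 55 from 66: 11 remains
subtract 8 from 11: 3 remains
subtract 3 from 3: 0 remains
So 89231 = 75025 + 10946 + 2584 + 610 + 55 + 8 + 3, with no two terms consecutive in the sequence.

75025 + 10946 + 2584 + 610 + 55 + 8 + 3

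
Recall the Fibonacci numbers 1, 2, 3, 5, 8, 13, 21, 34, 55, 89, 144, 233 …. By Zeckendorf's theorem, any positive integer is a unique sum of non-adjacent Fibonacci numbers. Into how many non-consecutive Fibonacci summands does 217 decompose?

4

subtract 144 from 217: 73 remains
subtract 55 from 73: 18 remains
subtract 13 from 18: 5 remains
subtract 5 from 5: 0 remains
217 = 144 + 55 + 13 + 5, which has 4 terms.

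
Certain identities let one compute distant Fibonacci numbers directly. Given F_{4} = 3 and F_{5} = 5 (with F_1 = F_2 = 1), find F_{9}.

34

By F_{2k+1} = F_k² + F_{k+1}²: F_{9} = 3² + 5² = 9 + 25 = 34.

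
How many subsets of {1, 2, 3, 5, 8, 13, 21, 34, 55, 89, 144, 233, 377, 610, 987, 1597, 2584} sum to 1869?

1869 = 1597+233+34+5 = 1597+233+34+3+2 = 1597+233+21+13+5 = 1597+144+89+34+5 = 987+610+233+34+5 = … (29 more), for 34 in all.

34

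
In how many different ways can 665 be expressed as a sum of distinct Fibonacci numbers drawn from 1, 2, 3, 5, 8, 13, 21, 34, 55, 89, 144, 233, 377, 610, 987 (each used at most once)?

15

Starting from the Zeckendorf form and repeatedly splitting a term F_k into F_{k−1} + F_{k−2} (when neither is already used) reaches every representation.
665 = 610+55 = 610+34+21 = 377+233+55 = 610+34+13+8 = 377+233+34+21 = … (10 more), for 15 in all.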